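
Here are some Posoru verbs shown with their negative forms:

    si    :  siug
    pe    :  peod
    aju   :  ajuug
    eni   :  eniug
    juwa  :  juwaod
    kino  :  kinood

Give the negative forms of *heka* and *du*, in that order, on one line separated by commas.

hekaod, duug

The pattern is height harmony: -ug when the last vowel of the stem is a high vowel (*si*, *aju*, *eni*); -od when the last vowel of the stem is a non-high vowel (*pe*, *juwa*, *kino*).
*heka* — last vowel /a/ (a non-high vowel) → -od → *hekaod*.
*du* — last vowel /u/ (a high vowel) → -ug → *duug*.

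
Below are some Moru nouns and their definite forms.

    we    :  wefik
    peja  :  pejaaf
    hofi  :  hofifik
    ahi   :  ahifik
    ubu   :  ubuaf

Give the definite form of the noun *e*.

The suffix is conditioned by the last vowel: -fik when the last vowel of the stem is a front vowel (*we*, *hofi*, *ahi*); -af when the last vowel of the stem is a back vowel (*peja*, *ubu*).
*e*: last vowel = /e/, a front vowel → -fik → *efik*.

efik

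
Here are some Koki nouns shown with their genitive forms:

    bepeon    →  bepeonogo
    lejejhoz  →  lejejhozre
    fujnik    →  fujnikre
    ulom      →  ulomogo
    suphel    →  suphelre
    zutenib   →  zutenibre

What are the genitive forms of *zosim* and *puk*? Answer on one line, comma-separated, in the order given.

The pattern is nasality of the final consonant: -ogo when the stem ends in a nasal (*bepeon*, *ulom*); -re when the stem ends in a non-nasal consonant (*lejejhoz*, *fujnik*, *suphel*, *zutenib*).
The final consonant of *zosim* is /m/, which is a nasal, so the suffix is -ogo, giving *zosimogo*.
*puk* — final consonant /k/ (non-nasal) → -re → *pukre*.

zosimogo, pukre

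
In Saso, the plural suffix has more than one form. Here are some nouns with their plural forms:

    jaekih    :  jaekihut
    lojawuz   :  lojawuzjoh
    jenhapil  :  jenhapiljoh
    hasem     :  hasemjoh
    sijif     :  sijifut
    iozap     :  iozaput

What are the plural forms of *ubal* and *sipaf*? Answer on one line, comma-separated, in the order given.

ubaljoh, sipafut

The suffix is conditioned by the final consonant: -ut when the stem ends in a voiceless consonant (*jaekih*, *sijif*, *iozap*); -joh when the stem ends in a voiced consonant (*lojawuz*, *jenhapil*, *hasem*).
*ubal* — final consonant /l/ (voiced) → -joh → *ubaljoh*.
Since the final consonant of *sipaf* is /f/ (voiceless), it takes -ut, giving *sipafut*.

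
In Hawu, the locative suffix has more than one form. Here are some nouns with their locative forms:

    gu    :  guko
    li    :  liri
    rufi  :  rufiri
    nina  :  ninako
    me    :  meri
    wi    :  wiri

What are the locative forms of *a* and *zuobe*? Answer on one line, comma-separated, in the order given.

The pattern is front/back vowel harmony: -ri when the last vowel of the stem is a front vowel (*li*, *rufi*, *me*, *wi*); -ko when the last vowel of the stem is a back vowel (*gu*, *nina*).
*a*: last vowel = /a/, a back vowel → -ko → *ako*.
Since the last vowel of *zuobe* is /e/ (a front vowel), it takes -ri, giving *zuoberi*.

ako, zuoberi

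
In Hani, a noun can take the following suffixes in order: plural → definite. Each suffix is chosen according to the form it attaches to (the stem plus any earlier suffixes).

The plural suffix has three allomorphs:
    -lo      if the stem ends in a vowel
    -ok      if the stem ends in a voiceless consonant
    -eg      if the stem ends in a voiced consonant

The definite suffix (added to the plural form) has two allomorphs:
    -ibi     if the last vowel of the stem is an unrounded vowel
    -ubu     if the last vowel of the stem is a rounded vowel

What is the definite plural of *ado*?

adoloubu

*ado* — final sound /o/ (a vowel) → -lo → *adolo*.
The plural form *adolo* — last vowel /o/ (a rounded vowel) → -ubu → *adoloubu*.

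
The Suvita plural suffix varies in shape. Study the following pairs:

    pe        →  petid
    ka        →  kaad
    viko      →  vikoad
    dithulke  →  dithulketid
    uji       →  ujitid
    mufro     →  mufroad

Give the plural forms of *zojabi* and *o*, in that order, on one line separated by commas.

The pattern is front/back vowel harmony: -tid when the last vowel of the stem is a front vowel (*pe*, *dithulke*, *uji*); -ad when the last vowel of the stem is a back vowel (*ka*, *viko*, *mufro*).
*zojabi* — last vowel /i/ (a front vowel) → -tid → *zojabitid*.
*o* — last vowel /o/ (a back vowel) → -ad → *oad*.

zojabitid, oad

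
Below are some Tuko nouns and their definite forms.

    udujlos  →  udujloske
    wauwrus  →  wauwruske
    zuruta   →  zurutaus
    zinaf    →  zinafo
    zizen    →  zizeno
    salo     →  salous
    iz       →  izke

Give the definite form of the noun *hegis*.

hegiske

The alternation tracks the final sound of the stem — -ke when the stem ends in a sibilant (*udujlos*, *wauwrus*, *iz*); -o when the stem ends in a non-sibilant consonant (*zinaf*, *zizen*); -us when the stem ends in a vowel (*zuruta*, *salo*).
*hegis* — final sound /s/ (a sibilant) → -ke → *hegiske*.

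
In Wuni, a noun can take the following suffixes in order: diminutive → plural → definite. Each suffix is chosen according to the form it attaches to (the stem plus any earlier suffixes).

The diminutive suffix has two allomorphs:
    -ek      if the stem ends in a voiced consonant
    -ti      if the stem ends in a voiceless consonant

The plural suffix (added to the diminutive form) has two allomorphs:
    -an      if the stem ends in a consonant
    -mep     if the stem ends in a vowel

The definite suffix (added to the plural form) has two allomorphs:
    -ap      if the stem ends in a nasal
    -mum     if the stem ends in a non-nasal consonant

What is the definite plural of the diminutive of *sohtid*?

sohtidekanap

The final consonant of *sohtid* is /d/, which is voiced, so the diminutive suffix is -ek, giving *sohtidek*.
Since the final sound of the diminutive form *sohtidek* is /k/ (a consonant), it takes -an, giving *sohtidekan*.
Since the final consonant of the plural form *sohtidekan* is /n/ (a nasal), it takes -ap, giving *sohtidekanap*.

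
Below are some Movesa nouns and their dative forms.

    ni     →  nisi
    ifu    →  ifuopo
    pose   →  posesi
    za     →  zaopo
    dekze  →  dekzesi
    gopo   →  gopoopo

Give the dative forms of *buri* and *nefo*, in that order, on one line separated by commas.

The alternation tracks the last vowel of the stem — -si when the last vowel of the stem is a front vowel (*ni*, *pose*, *dekze*); -opo when the last vowel of the stem is a back vowel (*ifu*, *za*, *gopo*).
Since the last vowel of *buri* is /i/ (a front vowel), it takes -si, giving *burisi*.
*nefo*: last vowel = /o/, a back vowel → -opo → *nefoopo*.

burisi, nefoopo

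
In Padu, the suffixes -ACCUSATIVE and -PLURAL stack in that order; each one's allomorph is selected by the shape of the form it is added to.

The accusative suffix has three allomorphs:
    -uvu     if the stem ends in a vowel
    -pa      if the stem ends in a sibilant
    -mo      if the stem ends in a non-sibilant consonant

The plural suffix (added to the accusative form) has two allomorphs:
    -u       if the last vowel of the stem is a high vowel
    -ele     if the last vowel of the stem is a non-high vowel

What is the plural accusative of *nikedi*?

nikediuvuu

Since the final sound of *nikedi* is /i/ (a vowel), it takes -uvu, giving *nikediuvu*.
The last vowel of the accusative form *nikediuvu* is /u/, which is a high vowel, so the plural suffix is -u, giving *nikediuvuu*.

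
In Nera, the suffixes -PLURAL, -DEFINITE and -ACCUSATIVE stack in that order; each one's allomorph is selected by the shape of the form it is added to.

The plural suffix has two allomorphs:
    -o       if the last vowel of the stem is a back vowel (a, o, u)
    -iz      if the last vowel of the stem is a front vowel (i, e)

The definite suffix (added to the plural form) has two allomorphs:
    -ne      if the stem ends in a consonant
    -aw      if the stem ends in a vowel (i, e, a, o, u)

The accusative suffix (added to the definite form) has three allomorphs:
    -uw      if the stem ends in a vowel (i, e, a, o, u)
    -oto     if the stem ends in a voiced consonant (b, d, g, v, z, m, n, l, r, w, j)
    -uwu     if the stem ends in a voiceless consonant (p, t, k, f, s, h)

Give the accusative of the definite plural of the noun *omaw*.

Since the last vowel of *omaw* is /a/ (a back vowel), it takes -o, giving *omawo*.
Since the final sound of the plural form *omawo* is /o/ (a vowel), it takes -aw, giving *omawoaw*.
The definite form *omawoaw*: final sound = /w/, a voiced consonant → -oto → *omawoawoto*.

omawoawoto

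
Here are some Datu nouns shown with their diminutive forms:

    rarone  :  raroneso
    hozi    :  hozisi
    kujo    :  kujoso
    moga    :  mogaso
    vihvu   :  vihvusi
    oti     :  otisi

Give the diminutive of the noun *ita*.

itaso

The pattern is height harmony: -si when the last vowel of the stem is a high vowel (*hozi*, *vihvu*, *oti*); -so when the last vowel of the stem is a non-high vowel (*rarone*, *kujo*, *moga*).
The last vowel of *ita* is /a/, which is a non-high vowel, so the suffix is -so, giving *itaso*.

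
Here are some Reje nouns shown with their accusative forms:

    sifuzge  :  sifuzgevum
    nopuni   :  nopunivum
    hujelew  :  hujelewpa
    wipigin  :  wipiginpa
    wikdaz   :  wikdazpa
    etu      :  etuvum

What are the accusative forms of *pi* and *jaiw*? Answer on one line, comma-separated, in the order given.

pivum, jaiwpa

Looking at the final sound of each stem: -pa when the stem ends in a consonant (*hujelew*, *wipigin*, *wikdaz*); -vum when the stem ends in a vowel (*sifuzge*, *nopuni*, *etu*).
Since the final sound of *pi* is /i/ (a vowel), it takes -vum, giving *pivum*.
Since the final sound of *jaiw* is /w/ (a consonant), it takes -pa, giving *jaiwpa*.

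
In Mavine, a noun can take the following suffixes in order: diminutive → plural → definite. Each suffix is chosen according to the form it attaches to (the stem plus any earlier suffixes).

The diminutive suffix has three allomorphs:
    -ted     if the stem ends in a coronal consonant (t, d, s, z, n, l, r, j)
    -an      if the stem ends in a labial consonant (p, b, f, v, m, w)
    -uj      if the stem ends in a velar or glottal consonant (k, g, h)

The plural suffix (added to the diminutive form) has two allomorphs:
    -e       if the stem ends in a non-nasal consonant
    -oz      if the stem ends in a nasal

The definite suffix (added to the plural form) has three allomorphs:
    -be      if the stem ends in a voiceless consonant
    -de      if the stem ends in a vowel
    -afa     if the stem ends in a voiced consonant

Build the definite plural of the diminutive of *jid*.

*jid*: final consonant = /d/, coronal → -ted → *jidted*.
The final consonant of the diminutive form *jidted* is /d/, which is non-nasal, so the plural suffix is -e, giving *jidtede*.
The final sound of the plural form *jidtede* is /e/, which is a vowel, so the definite suffix is -de, giving *jidtedede*.

jidtedede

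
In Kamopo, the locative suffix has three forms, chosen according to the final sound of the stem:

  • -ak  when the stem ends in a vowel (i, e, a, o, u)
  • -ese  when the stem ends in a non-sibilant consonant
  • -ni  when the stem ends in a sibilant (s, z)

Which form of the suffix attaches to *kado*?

Since the final sound of *kado* is /o/ (a vowel), it takes -ak.

-ak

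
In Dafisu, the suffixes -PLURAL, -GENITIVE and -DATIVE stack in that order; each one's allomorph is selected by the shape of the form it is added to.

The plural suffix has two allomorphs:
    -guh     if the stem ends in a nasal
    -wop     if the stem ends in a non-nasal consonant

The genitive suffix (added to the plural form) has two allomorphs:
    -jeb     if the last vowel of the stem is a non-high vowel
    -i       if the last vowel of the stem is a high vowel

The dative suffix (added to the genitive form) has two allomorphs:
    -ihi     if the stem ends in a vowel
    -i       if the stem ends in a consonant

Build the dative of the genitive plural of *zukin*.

zukinguhiihi

Since the final consonant of *zukin* is /n/ (a nasal), it takes -guh, giving *zukinguh*.
Since the last vowel of the plural form *zukinguh* is /u/ (a high vowel), it takes -i, giving *zukinguhi*.
Since the final sound of the genitive form *zukinguhi* is /i/ (a vowel), it takes -ihi, giving *zukinguhiihi*.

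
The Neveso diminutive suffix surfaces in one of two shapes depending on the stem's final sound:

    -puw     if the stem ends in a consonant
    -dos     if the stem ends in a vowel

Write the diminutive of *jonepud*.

jonepudpuw

The final sound of *jonepud* is /d/, which is a consonant, so the suffix is -puw, giving *jonepudpuw*.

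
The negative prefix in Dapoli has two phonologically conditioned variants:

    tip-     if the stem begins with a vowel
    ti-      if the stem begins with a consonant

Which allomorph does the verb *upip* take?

tip-

*upip* — first sound /u/ (a vowel) → tip-.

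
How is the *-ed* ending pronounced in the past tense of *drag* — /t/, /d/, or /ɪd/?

/d/

The stem *drag* ends in a voiced sound other than /d/.
The -ed suffix is realized as /ɪd/ after /t, d/; as /t/ after other voiceless consonants; and as /d/ after other voiced sounds.
So -ed on *drag* is pronounced /d/.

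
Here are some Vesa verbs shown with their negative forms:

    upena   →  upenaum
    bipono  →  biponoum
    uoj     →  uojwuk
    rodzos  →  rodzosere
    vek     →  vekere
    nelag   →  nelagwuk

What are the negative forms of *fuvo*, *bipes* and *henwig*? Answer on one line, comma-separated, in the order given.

fuvoum, bipesere, henwigwuk

Looking at the final sound of each stem: -ere when the stem ends in a voiceless consonant (*rodzos*, *vek*); -wuk when the stem ends in a voiced consonant (*uoj*, *nelag*); -um when the stem ends in a vowel (*upena*, *bipono*).
*fuvo*: final sound = /o/, a vowel → -um → *fuvoum*.
The final sound of *bipes* is /s/, which is a voiceless consonant, so the suffix is -ere, giving *bipesere*.
The final sound of *henwig* is /g/, which is a voiced consonant, so the suffix is -wuk, giving *henwigwuk*.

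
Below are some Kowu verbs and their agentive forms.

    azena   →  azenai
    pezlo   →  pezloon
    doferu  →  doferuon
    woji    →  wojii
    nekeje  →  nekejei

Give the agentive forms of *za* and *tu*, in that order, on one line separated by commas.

zai, tuon

The suffix is conditioned by the last vowel: -on when the last vowel of the stem is a rounded vowel (*pezlo*, *doferu*); -i when the last vowel of the stem is an unrounded vowel (*azena*, *woji*, *nekeje*).
*za* — last vowel /a/ (an unrounded vowel) → -i → *zai*.
The last vowel of *tu* is /u/, which is a rounded vowel, so the suffix is -on, giving *tuon*.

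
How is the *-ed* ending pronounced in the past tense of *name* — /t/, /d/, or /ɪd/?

The stem *name* ends in a voiced sound other than /d/.
The -ed suffix is realized as /ɪd/ after /t, d/; as /t/ after other voiceless consonants; and as /d/ after other voiced sounds.
So -ed on *name* is pronounced /d/.

/d/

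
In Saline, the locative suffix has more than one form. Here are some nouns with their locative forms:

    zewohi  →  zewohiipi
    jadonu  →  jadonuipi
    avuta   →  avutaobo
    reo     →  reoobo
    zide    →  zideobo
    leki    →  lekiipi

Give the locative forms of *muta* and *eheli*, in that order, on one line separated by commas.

The pattern is height harmony: -ipi when the last vowel of the stem is a high vowel (*zewohi*, *jadonu*, *leki*); -obo when the last vowel of the stem is a non-high vowel (*avuta*, *reo*, *zide*).
Since the last vowel of *muta* is /a/ (a non-high vowel), it takes -obo, giving *mutaobo*.
The last vowel of *eheli* is /i/, which is a high vowel, so the suffix is -ipi, giving *eheliipi*.

mutaobo, eheliipi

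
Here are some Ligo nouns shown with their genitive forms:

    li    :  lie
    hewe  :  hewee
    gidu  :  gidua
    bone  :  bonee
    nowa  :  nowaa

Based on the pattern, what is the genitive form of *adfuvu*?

The pattern is front/back vowel harmony: -e when the last vowel of the stem is a front vowel (*li*, *hewe*, *bone*); -a when the last vowel of the stem is a back vowel (*gidu*, *nowa*).
*adfuvu* — last vowel /u/ (a back vowel) → -a → *adfuvua*.

adfuvua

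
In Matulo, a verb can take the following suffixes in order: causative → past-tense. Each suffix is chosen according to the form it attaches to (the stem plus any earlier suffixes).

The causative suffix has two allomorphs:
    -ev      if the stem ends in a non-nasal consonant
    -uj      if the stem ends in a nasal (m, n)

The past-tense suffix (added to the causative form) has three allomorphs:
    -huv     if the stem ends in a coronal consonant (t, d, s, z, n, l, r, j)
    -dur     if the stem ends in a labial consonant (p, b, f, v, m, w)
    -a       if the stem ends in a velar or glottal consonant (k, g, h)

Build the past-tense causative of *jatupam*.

jatupamujhuv

*jatupam* — final consonant /m/ (a nasal) → -uj → *jatupamuj*.
The causative form *jatupamuj* — final consonant /j/ (coronal) → -huv → *jatupamujhuv*.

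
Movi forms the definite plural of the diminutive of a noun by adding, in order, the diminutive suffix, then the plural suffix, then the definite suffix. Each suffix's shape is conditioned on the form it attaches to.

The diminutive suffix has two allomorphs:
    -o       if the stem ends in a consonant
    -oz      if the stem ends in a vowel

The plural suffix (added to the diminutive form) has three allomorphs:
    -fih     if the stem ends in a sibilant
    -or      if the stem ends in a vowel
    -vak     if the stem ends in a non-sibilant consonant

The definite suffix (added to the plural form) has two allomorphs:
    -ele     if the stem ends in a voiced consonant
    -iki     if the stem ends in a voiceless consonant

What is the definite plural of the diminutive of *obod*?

obodoorele

*obod* — final sound /d/ (a consonant) → -o → *obodo*.
Since the final sound of the diminutive form *obodo* is /o/ (a vowel), it takes -or, giving *obodoor*.
The plural form *obodoor*: final consonant = /r/, voiced → -ele → *obodoorele*.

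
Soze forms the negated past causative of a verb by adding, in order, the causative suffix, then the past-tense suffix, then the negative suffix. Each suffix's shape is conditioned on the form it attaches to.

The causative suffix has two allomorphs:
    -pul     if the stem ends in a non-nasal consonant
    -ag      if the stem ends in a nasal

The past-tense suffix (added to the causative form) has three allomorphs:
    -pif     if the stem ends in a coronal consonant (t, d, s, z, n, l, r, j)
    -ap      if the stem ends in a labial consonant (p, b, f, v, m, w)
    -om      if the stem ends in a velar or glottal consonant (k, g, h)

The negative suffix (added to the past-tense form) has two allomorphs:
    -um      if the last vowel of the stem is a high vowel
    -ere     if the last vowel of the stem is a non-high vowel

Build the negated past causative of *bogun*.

bogunagomere

*bogun* — final consonant /n/ (a nasal) → -ag → *bogunag*.
The causative form *bogunag* — final consonant /g/ (velar/glottal) → -om → *bogunagom*.
Since the last vowel of the past-tense form *bogunagom* is /o/ (a non-high vowel), it takes -ere, giving *bogunagomere*.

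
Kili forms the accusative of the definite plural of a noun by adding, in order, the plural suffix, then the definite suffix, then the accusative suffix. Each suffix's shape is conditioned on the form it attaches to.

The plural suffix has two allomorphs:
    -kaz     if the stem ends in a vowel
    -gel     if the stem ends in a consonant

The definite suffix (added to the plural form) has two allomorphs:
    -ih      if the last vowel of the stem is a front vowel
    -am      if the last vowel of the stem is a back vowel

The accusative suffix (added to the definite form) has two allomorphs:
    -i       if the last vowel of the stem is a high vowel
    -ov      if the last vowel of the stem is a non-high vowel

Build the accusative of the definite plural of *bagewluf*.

The final sound of *bagewluf* is /f/, which is a consonant, so the plural suffix is -gel, giving *bagewlufgel*.
The plural form *bagewlufgel* — last vowel /e/ (a front vowel) → -ih → *bagewlufgelih*.
The definite form *bagewlufgelih*: last vowel = /i/, a high vowel → -i → *bagewlufgelihi*.

bagewlufgelihi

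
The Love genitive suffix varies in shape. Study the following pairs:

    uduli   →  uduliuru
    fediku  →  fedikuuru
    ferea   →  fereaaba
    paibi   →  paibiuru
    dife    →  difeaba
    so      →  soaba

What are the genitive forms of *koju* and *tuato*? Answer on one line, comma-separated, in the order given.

kojuuru, tuatoaba

The alternation tracks the last vowel of the stem — -uru when the last vowel of the stem is a high vowel (*uduli*, *fediku*, *paibi*); -aba when the last vowel of the stem is a non-high vowel (*ferea*, *dife*, *so*).
*koju* — last vowel /u/ (a high vowel) → -uru → *kojuuru*.
The last vowel of *tuato* is /o/, which is a non-high vowel, so the suffix is -aba, giving *tuatoaba*.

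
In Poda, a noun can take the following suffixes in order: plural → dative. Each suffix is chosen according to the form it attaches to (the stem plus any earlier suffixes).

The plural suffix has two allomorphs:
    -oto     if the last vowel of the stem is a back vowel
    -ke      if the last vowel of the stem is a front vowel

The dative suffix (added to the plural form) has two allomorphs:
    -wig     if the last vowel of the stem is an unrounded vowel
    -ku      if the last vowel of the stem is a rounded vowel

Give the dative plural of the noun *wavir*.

Since the last vowel of *wavir* is /i/ (a front vowel), it takes -ke, giving *wavirke*.
The plural form *wavirke*: last vowel = /e/, an unrounded vowel → -wig → *wavirkewig*.

wavirkewig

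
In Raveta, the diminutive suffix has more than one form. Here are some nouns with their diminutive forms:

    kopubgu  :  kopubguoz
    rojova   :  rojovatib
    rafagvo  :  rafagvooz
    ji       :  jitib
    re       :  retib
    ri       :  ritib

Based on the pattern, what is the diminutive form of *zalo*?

Looking at the last vowel of each stem: -oz when the last vowel of the stem is a rounded vowel (*kopubgu*, *rafagvo*); -tib when the last vowel of the stem is an unrounded vowel (*rojova*, *ji*, *re*, *ri*).
Since the last vowel of *zalo* is /o/ (a rounded vowel), it takes -oz, giving *zalooz*.

zalooz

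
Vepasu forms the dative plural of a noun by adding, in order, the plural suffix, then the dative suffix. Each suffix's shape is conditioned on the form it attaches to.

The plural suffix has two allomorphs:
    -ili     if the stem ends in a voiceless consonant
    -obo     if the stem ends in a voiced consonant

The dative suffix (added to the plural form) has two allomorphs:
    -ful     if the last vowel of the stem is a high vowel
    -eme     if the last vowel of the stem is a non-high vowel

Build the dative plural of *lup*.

lupiliful

Since the final consonant of *lup* is /p/ (voiceless), it takes -ili, giving *lupili*.
The plural form *lupili* — last vowel /i/ (a high vowel) → -ful → *lupiliful*.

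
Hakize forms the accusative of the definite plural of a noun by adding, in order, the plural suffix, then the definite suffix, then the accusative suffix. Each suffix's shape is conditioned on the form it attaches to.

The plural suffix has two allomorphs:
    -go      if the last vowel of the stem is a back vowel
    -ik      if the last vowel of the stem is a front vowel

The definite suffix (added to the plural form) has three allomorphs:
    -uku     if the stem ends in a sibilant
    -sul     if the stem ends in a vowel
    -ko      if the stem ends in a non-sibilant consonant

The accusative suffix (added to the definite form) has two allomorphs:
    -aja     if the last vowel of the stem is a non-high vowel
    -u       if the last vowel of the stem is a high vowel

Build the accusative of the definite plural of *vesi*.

vesiikkoaja

Since the last vowel of *vesi* is /i/ (a front vowel), it takes -ik, giving *vesiik*.
The final sound of the plural form *vesiik* is /k/, which is a non-sibilant consonant, so the definite suffix is -ko, giving *vesiikko*.
The last vowel of the definite form *vesiikko* is /o/, which is a non-high vowel, so the accusative suffix is -aja, giving *vesiikkoaja*.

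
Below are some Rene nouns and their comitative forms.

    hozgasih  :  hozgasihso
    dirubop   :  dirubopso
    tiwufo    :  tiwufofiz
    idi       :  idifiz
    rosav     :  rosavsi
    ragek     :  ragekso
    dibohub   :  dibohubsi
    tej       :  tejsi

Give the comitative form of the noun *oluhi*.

oluhifiz

The pattern is voicing of the final sound: -so when the stem ends in a voiceless consonant (*hozgasih*, *dirubop*, *ragek*); -si when the stem ends in a voiced consonant (*rosav*, *dibohub*, *tej*); -fiz when the stem ends in a vowel (*tiwufo*, *idi*).
*oluhi* — final sound /i/ (a vowel) → -fiz → *oluhifiz*.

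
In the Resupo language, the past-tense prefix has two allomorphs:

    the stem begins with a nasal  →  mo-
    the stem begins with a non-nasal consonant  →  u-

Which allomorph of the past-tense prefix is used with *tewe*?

*tewe*: first consonant = /t/, non-nasal → u-.

u-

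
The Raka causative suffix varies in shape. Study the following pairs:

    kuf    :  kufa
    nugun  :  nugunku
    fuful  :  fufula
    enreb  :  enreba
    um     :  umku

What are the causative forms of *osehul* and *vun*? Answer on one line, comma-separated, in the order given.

The alternation tracks the final consonant of the stem — -ku when the stem ends in a nasal (*nugun*, *um*); -a when the stem ends in a non-nasal consonant (*kuf*, *fuful*, *enreb*).
Since the final consonant of *osehul* is /l/ (non-nasal), it takes -a, giving *osehula*.
*vun*: final consonant = /n/, a nasal → -ku → *vunku*.

osehula, vunku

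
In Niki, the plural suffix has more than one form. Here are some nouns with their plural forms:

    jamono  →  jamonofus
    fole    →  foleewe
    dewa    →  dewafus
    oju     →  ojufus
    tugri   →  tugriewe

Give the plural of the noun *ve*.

Looking at the last vowel of each stem: -ewe when the last vowel of the stem is a front vowel (*fole*, *tugri*); -fus when the last vowel of the stem is a back vowel (*jamono*, *dewa*, *oju*).
*ve*: last vowel = /e/, a front vowel → -ewe → *veewe*.

veewe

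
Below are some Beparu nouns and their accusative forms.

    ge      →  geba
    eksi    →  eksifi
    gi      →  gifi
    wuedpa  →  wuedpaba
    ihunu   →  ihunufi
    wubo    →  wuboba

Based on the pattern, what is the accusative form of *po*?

poba

The suffix is conditioned by the last vowel: -fi when the last vowel of the stem is a high vowel (*eksi*, *gi*, *ihunu*); -ba when the last vowel of the stem is a non-high vowel (*ge*, *wuedpa*, *wubo*).
Since the last vowel of *po* is /o/ (a non-high vowel), it takes -ba, giving *poba*.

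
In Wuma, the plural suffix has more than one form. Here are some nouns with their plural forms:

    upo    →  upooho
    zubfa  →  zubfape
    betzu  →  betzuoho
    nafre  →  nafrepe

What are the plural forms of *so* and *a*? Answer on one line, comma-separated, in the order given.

sooho, ape

The alternation tracks the last vowel of the stem — -oho when the last vowel of the stem is a rounded vowel (*upo*, *betzu*); -pe when the last vowel of the stem is an unrounded vowel (*zubfa*, *nafre*).
*so*: last vowel = /o/, a rounded vowel → -oho → *sooho*.
Since the last vowel of *a* is /a/ (an unrounded vowel), it takes -pe, giving *ape*.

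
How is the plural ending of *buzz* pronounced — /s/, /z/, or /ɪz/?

/ɪz/

The stem *buzz* ends in a sibilant (/s, z, ʃ, ʒ, tʃ, dʒ/).
The plural suffix surfaces as /ɪz/ after sibilants, /s/ after other voiceless consonants, and /z/ after other voiced sounds.
So the plural -s on *buzz* is pronounced /ɪz/.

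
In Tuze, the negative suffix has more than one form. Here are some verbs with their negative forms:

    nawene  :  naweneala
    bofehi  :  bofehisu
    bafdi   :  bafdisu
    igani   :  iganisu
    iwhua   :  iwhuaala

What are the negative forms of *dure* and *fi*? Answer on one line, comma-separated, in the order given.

dureala, fisu

The pattern is height harmony: -su when the last vowel of the stem is a high vowel (*bofehi*, *bafdi*, *igani*); -ala when the last vowel of the stem is a non-high vowel (*nawene*, *iwhua*).
*dure* — last vowel /e/ (a non-high vowel) → -ala → *dureala*.
Since the last vowel of *fi* is /i/ (a high vowel), it takes -su, giving *fisu*.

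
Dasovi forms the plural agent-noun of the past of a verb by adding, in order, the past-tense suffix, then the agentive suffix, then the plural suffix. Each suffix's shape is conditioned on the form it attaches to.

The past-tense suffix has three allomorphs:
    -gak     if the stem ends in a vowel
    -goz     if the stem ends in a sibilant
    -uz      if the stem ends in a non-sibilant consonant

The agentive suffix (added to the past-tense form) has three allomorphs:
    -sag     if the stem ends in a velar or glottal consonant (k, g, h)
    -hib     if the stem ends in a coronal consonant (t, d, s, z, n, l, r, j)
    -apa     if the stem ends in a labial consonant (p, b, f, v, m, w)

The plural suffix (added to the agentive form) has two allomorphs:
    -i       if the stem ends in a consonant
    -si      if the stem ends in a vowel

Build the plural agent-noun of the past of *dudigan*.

dudiganuzhibi

The final sound of *dudigan* is /n/, which is a non-sibilant consonant, so the past-tense suffix is -uz, giving *dudiganuz*.
The past-tense form *dudiganuz* — final consonant /z/ (coronal) → -hib → *dudiganuzhib*.
The final sound of the agentive form *dudiganuzhib* is /b/, which is a consonant, so the plural suffix is -i, giving *dudiganuzhibi*.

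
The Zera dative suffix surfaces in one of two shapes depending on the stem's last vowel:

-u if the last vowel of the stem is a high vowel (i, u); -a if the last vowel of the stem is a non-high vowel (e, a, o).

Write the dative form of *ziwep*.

ziwepa

The last vowel of *ziwep* is /e/, which is a non-high vowel, so the suffix is -a, giving *ziwepa*.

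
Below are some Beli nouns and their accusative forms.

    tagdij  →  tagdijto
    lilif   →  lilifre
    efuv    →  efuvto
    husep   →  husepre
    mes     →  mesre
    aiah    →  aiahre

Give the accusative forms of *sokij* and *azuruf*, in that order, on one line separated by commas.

sokijto, azurufre

The suffix is conditioned by the final consonant: -re when the stem ends in a voiceless consonant (*lilif*, *husep*, *mes*, *aiah*); -to when the stem ends in a voiced consonant (*tagdij*, *efuv*).
Since the final consonant of *sokij* is /j/ (voiced), it takes -to, giving *sokijto*.
Since the final consonant of *azuruf* is /f/ (voiceless), it takes -re, giving *azurufre*.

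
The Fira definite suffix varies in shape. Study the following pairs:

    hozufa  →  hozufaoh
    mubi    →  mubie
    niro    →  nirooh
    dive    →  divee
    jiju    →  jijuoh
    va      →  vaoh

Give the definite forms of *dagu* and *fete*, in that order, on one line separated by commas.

Looking at the last vowel of each stem: -e when the last vowel of the stem is a front vowel (*mubi*, *dive*); -oh when the last vowel of the stem is a back vowel (*hozufa*, *niro*, *jiju*, *va*).
*dagu* — last vowel /u/ (a back vowel) → -oh → *daguoh*.
The last vowel of *fete* is /e/, which is a front vowel, so the suffix is -e, giving *fetee*.

daguoh, fetee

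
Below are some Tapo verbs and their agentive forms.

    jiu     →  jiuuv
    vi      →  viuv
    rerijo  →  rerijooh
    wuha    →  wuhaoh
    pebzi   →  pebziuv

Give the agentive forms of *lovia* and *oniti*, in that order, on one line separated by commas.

loviaoh, onitiuv

The alternation tracks the last vowel of the stem — -uv when the last vowel of the stem is a high vowel (*jiu*, *vi*, *pebzi*); -oh when the last vowel of the stem is a non-high vowel (*rerijo*, *wuha*).
Since the last vowel of *lovia* is /a/ (a non-high vowel), it takes -oh, giving *loviaoh*.
*oniti* — last vowel /i/ (a high vowel) → -uv → *onitiuv*.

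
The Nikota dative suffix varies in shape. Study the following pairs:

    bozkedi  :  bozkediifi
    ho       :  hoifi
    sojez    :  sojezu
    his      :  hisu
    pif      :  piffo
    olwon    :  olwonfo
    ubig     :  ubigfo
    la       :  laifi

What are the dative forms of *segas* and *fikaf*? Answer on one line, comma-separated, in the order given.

The pattern is sibilance of the final sound: -u when the stem ends in a sibilant (*sojez*, *his*); -fo when the stem ends in a non-sibilant consonant (*pif*, *olwon*, *ubig*); -ifi when the stem ends in a vowel (*bozkedi*, *ho*, *la*).
Since the final sound of *segas* is /s/ (a sibilant), it takes -u, giving *segasu*.
*fikaf* — final sound /f/ (a non-sibilant consonant) → -fo → *fikaffo*.

segasu, fikaffo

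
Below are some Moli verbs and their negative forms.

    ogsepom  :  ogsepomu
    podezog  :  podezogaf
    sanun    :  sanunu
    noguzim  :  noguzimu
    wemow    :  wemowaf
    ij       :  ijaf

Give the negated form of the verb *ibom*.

Looking at the final consonant of each stem: -u when the stem ends in a nasal (*ogsepom*, *sanun*, *noguzim*); -af when the stem ends in a non-nasal consonant (*podezog*, *wemow*, *ij*).
The final consonant of *ibom* is /m/, which is a nasal, so the suffix is -u, giving *ibomu*.

ibomu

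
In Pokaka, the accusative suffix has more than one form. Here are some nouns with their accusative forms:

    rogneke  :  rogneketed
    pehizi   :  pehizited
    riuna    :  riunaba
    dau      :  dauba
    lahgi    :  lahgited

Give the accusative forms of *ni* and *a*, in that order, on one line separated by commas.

nited, aba

The suffix is conditioned by the last vowel: -ted when the last vowel of the stem is a front vowel (*rogneke*, *pehizi*, *lahgi*); -ba when the last vowel of the stem is a back vowel (*riuna*, *dau*).
Since the last vowel of *ni* is /i/ (a front vowel), it takes -ted, giving *nited*.
The last vowel of *a* is /a/, which is a back vowel, so the suffix is -ba, giving *aba*.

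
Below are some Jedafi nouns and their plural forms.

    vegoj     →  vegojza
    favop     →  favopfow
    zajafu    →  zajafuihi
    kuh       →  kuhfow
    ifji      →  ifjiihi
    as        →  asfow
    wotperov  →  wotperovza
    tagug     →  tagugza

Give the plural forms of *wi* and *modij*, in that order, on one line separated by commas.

wiihi, modijza

Looking at the final sound of each stem: -fow when the stem ends in a voiceless consonant (*favop*, *kuh*, *as*); -za when the stem ends in a voiced consonant (*vegoj*, *wotperov*, *tagug*); -ihi when the stem ends in a vowel (*zajafu*, *ifji*).
*wi* — final sound /i/ (a vowel) → -ihi → *wiihi*.
Since the final sound of *modij* is /j/ (a voiced consonant), it takes -za, giving *modijza*.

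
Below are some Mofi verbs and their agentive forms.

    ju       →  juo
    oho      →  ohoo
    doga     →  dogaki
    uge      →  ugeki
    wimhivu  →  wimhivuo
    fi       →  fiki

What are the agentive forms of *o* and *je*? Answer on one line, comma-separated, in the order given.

The suffix is conditioned by the last vowel: -o when the last vowel of the stem is a rounded vowel (*ju*, *oho*, *wimhivu*); -ki when the last vowel of the stem is an unrounded vowel (*doga*, *uge*, *fi*).
Since the last vowel of *o* is /o/ (a rounded vowel), it takes -o, giving *oo*.
*je* — last vowel /e/ (an unrounded vowel) → -ki → *jeki*.

oo, jeki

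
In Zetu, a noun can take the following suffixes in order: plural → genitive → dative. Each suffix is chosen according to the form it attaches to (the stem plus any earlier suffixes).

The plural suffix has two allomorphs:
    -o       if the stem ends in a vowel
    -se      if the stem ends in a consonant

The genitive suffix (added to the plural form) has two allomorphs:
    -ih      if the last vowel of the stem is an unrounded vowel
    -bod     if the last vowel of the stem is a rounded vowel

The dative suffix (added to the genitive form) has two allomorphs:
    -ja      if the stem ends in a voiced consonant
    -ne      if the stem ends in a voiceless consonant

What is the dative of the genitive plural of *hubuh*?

Since the final sound of *hubuh* is /h/ (a consonant), it takes -se, giving *hubuhse*.
The plural form *hubuhse* — last vowel /e/ (an unrounded vowel) → -ih → *hubuhseih*.
The final consonant of the genitive form *hubuhseih* is /h/, which is voiceless, so the dative suffix is -ne, giving *hubuhseihne*.

hubuhseihne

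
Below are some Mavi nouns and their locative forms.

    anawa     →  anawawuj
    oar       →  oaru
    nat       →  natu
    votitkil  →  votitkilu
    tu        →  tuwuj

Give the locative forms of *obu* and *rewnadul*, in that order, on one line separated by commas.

The suffix is conditioned by the final sound: -u when the stem ends in a consonant (*oar*, *nat*, *votitkil*); -wuj when the stem ends in a vowel (*anawa*, *tu*).
*obu* — final sound /u/ (a vowel) → -wuj → *obuwuj*.
*rewnadul*: final sound = /l/, a consonant → -u → *rewnadulu*.

obuwuj, rewnadulu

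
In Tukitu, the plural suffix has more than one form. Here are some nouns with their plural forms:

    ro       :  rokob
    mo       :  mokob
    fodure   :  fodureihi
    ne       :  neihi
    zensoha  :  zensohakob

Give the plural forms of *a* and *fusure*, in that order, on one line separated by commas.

akob, fusureihi

The suffix is conditioned by the last vowel: -ihi when the last vowel of the stem is a front vowel (*fodure*, *ne*); -kob when the last vowel of the stem is a back vowel (*ro*, *mo*, *zensoha*).
*a*: last vowel = /a/, a back vowel → -kob → *akob*.
The last vowel of *fusure* is /e/, which is a front vowel, so the suffix is -ihi, giving *fusureihi*.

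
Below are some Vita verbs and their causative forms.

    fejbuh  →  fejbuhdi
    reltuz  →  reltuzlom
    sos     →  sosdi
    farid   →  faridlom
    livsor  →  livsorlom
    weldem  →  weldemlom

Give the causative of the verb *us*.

usdi

Looking at the final consonant of each stem: -di when the stem ends in a voiceless consonant (*fejbuh*, *sos*); -lom when the stem ends in a voiced consonant (*reltuz*, *farid*, *livsor*, *weldem*).
The final consonant of *us* is /s/, which is voiceless, so the suffix is -di, giving *usdi*.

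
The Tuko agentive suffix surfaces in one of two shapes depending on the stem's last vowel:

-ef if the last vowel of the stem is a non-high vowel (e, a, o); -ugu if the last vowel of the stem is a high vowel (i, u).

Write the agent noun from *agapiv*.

*agapiv* — last vowel /i/ (a high vowel) → -ugu → *agapivugu*.

agapivugu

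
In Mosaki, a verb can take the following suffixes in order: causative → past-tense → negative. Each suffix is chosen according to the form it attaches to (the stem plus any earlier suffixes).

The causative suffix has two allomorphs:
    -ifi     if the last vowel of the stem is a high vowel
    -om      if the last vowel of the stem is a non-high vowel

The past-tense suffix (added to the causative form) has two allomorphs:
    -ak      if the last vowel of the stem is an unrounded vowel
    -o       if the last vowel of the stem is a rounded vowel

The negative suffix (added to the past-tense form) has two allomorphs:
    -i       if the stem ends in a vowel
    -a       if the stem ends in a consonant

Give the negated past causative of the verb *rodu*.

*rodu*: last vowel = /u/, a high vowel → -ifi → *roduifi*.
The causative form *roduifi*: last vowel = /i/, an unrounded vowel → -ak → *roduifiak*.
The past-tense form *roduifiak* — final sound /k/ (a consonant) → -a → *roduifiaka*.

roduifiaka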